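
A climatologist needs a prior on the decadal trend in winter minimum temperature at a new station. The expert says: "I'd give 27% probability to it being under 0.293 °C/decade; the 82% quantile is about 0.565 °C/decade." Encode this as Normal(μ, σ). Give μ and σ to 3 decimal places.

μ = 0.402, σ = 0.178

For Normal(μ,σ), the p-quantile is μ + z_p·σ. Here z_{0.27} = -0.6128, z_{0.82} = 0.9154.
So 0.293 = μ − 0.6128σ and 0.565 = μ + 0.9154σ.
Subtracting: σ = (0.565 − 0.293)/(0.9154 − (-0.6128)) = 0.178.
Then μ = 0.293 − (-0.6128)·0.178 = 0.402.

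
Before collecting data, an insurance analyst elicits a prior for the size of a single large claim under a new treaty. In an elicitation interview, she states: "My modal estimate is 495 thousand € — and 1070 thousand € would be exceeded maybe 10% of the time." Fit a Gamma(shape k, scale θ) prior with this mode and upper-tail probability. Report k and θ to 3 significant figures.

Gamma(k,θ) with k>1 has mode (k−1)θ, so θ = 495/(k−1).
Need P(X < 1070) = 0.9 with θ tied to k this way. Start at k = 2, θ = 495: P(X<1070) ≈ 0.636.
Too low — raise k to concentrate. Iterating converges to k ≈ 4.23.
Then θ = 495/(4.23−1) ≈ 153.

k ≈ 4.23, θ ≈ 153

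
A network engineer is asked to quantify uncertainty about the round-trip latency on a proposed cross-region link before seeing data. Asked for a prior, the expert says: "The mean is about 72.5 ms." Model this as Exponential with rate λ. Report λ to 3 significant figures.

λ ≈ 0.0138

Exponential mean = 1/λ, so λ = 1/72.5 = 0.0138.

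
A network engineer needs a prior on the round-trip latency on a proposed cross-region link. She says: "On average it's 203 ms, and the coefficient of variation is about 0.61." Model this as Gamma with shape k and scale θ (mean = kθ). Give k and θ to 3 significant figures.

For Gamma(k, scale θ): mean = kθ, variance = kθ², so CV = 1/√k.
CV = 0.61, hence k = 1/CV² = 2.69.
Then θ = mean/k = 203/2.69 = 75.5.

k ≈ 2.69, θ ≈ 75.5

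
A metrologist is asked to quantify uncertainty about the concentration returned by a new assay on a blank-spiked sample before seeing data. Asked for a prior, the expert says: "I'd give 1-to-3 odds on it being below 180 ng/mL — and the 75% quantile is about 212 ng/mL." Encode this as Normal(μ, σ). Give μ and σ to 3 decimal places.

μ = 196.000, σ = 23.722

For Normal(μ,σ), the p-quantile is μ + z_p·σ. Here z_{0.25} = -0.6745, z_{0.75} = 0.6745.
So 180 = μ − 0.6745σ and 212 = μ + 0.6745σ.
Subtracting: σ = (212 − 180)/(0.6745 − (-0.6745)) = 23.722.
Then μ = 180 − (-0.6745)·23.722 = 196.000.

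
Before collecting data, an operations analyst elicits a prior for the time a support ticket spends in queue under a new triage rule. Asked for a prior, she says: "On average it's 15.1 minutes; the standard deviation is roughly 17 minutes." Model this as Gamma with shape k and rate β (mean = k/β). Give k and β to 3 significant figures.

k ≈ 0.789, β ≈ 0.0522

For Gamma(k, rate β): mean = k/β, variance = k/β², so CV = 1/√k.
CV = SD/mean = 17/15.1 = 1.126, hence k = 1/CV² = 0.789.
Then β = k/mean = 0.789/15.1 = 0.0522.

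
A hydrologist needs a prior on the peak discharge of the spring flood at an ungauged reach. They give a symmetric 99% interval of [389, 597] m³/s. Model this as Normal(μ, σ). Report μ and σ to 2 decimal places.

μ = 493.00, σ = 40.38

A symmetric 99% interval runs μ ± z·σ with z = 2.576.
Half-width = 104, so σ = 104/2.576 = 40.38.
μ is the interval midpoint, 493.00.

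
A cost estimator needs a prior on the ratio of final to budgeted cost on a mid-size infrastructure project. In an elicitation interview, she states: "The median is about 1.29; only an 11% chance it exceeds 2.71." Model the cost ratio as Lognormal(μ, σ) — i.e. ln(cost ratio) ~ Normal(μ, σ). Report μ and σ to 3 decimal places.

μ ≈ 0.255, σ ≈ 0.605

If T ~ Lognormal(μ,σ) then ln T ~ Normal(μ,σ), so the p-quantile of ln T is μ + z_p·σ.
ln(1.29) = 0.2546 and ln(2.71) = 0.9969; z_{0.5} = 0, z_{0.89} = 1.227.
σ = (0.9969 − 0.2546)/(1.227 − (0)) = 0.605.
μ = 0.2546 − (0)·0.605 = 0.255.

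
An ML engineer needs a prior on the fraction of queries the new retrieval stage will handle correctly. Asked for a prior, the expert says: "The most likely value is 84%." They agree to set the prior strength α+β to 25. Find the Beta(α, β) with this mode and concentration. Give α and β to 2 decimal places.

α = 20.32, β = 4.68

For α,β > 1 the Beta mode is (α−1)/(α+β−2). With α+β = 25, the mode is (α−1)/23.
Set (α−1)/23 = 0.84 → α = 1 + 0.84·23 = 20.32.
β = 25 − α = 4.68.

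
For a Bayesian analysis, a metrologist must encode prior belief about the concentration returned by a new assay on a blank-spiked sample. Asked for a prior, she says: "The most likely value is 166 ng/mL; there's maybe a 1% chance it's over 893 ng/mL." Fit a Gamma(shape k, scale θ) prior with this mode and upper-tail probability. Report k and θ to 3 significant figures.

Gamma(k,θ) with k>1 has mode (k−1)θ, so θ = 166/(k−1).
Need P(X < 893) = 0.99 with θ tied to k this way. Start at k = 2, θ = 166: P(X<893) ≈ 0.971.
Too low — raise k to concentrate. Iterating converges to k ≈ 2.35.
Then θ = 166/(2.35−1) ≈ 123.

k ≈ 2.35, θ ≈ 123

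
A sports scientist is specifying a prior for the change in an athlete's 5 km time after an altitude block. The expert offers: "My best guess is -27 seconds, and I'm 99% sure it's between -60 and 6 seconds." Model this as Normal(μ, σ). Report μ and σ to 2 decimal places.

A symmetric 99% interval runs μ ± z·σ with z = 2.576.
Half-width = 33, so σ = 33/2.576 = 12.81.
μ is the stated best guess, -27.00.

μ = -27.00, σ = 12.81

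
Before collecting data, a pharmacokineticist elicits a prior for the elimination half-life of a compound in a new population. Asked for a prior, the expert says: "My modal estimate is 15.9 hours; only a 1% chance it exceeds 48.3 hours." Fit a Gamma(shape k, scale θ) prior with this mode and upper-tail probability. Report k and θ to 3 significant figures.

k ≈ 4.64, θ ≈ 4.37

Gamma(k,θ) with k>1 has mode (k−1)θ, so θ = 15.9/(k−1).
Need P(X < 48.3) = 0.99 with θ tied to k this way. Start at k = 2, θ = 15.9: P(X<48.3) ≈ 0.806.
Too low — raise k to concentrate. Iterating converges to k ≈ 4.64.
Then θ = 15.9/(4.64−1) ≈ 4.37.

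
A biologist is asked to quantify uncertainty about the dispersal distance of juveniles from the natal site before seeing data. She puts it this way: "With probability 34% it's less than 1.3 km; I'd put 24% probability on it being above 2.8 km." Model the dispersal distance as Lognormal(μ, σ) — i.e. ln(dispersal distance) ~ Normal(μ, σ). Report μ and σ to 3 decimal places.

If T ~ Lognormal(μ,σ) then ln T ~ Normal(μ,σ), so the p-quantile of ln T is μ + z_p·σ.
ln(1.3) = 0.2624 and ln(2.8) = 1.03; z_{0.34} = -0.4125, z_{0.76} = 0.7063.
σ = (1.03 − 0.2624)/(0.7063 − (-0.4125)) = 0.686.
μ = 0.2624 − (-0.4125)·0.686 = 0.545.

μ ≈ 0.545, σ ≈ 0.686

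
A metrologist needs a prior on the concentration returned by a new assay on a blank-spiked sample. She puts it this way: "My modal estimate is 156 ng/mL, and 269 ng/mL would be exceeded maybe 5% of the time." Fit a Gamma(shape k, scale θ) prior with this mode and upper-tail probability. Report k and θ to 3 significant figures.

k ≈ 10.4, θ ≈ 16.6

Gamma(k,θ) with k>1 has mode (k−1)θ, so θ = 156/(k−1).
Need P(X < 269) = 0.95 with θ tied to k this way. Start at k = 2, θ = 156: P(X<269) ≈ 0.514.
Too low — raise k to concentrate. Iterating converges to k ≈ 10.4.
Then θ = 156/(10.4−1) ≈ 16.6.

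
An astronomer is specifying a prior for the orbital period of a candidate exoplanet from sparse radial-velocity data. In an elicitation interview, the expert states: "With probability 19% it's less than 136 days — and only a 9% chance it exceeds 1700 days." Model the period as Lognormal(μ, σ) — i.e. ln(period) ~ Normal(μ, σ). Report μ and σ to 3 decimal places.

If T ~ Lognormal(μ,σ) then ln T ~ Normal(μ,σ), so the p-quantile of ln T is μ + z_p·σ.
ln(136) = 4.913 and ln(1700) = 7.438; z_{0.19} = -0.8779, z_{0.91} = 1.341.
σ = (7.438 − 4.913)/(1.341 − (-0.8779)) = 1.138.
μ = 4.913 − (-0.8779)·1.138 = 5.912.

μ ≈ 5.912, σ ≈ 1.138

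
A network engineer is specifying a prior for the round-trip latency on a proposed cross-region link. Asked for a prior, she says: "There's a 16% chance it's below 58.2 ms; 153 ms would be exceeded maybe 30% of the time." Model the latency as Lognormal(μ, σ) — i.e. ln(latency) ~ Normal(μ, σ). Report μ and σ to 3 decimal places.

If T ~ Lognormal(μ,σ) then ln T ~ Normal(μ,σ), so the p-quantile of ln T is μ + z_p·σ.
ln(58.2) = 4.064 and ln(153) = 5.03; z_{0.16} = -0.9945, z_{0.7} = 0.5244.
σ = (5.03 − 4.064)/(0.5244 − (-0.9945)) = 0.636.
μ = 4.064 − (-0.9945)·0.636 = 4.697.

μ ≈ 4.697, σ ≈ 0.636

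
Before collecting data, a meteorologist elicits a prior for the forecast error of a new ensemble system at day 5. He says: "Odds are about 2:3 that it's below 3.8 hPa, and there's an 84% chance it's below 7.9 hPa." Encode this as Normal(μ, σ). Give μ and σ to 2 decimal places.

The p-quantile of Normal(μ,σ) is μ + z_p·σ, with z_{0.4} = -0.2533 and z_{0.84} = 0.9945.
Eliminate σ: μ = (z₂·x₁ − z₁·x₂)/(z₂ − z₁) = (0.9945·3.8 − (-0.2533)·7.9)/1.248 = 4.63.
Then σ = (x₂ − x₁)/(z₂ − z₁) = (7.9 − 3.8)/1.248 = 3.29.

μ = 4.63, σ = 3.29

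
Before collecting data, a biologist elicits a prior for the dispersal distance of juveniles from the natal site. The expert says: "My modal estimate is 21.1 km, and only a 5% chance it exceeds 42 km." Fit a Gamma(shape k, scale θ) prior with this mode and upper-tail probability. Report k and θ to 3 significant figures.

Gamma(k,θ) with k>1 has mode (k−1)θ, so θ = 21.1/(k−1).
Need P(X < 42) = 0.95 with θ tied to k this way. Start at k = 2, θ = 21.1: P(X<42) ≈ 0.591.
Too low — raise k to concentrate. Iterating converges to k ≈ 6.85.
Then θ = 21.1/(6.85−1) ≈ 3.61.

k ≈ 6.85, θ ≈ 3.61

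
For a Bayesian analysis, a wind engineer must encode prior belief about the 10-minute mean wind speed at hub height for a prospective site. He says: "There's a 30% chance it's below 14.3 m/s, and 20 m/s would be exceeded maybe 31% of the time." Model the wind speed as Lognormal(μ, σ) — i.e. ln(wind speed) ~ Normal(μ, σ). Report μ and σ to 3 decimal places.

If T ~ Lognormal(μ,σ) then ln T ~ Normal(μ,σ), so the p-quantile of ln T is μ + z_p·σ.
ln(14.3) = 2.66 and ln(20) = 2.996; z_{0.3} = -0.5244, z_{0.69} = 0.4959.
σ = (2.996 − 2.66)/(0.4959 − (-0.5244)) = 0.329.
μ = 2.66 − (-0.5244)·0.329 = 2.833.

μ ≈ 2.833, σ ≈ 0.329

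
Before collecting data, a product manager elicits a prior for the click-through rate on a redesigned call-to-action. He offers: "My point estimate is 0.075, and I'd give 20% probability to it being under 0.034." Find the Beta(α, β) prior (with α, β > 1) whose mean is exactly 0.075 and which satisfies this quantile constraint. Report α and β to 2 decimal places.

With mean 0.075 fixed, write α = 0.075s, β = 0.925s where s = α+β.
Need P(θ < 0.034) = 0.2 under Beta(0.075s, 0.925s). Normal approximation: (q−m)/√(m(1−m)/s) ≈ z_{0.2} = -0.842, so s ≈ 0.075·0.925·(-0.842)²/(0.034−0.075)² = 29.2.
At s = 29.2: P(θ<0.034) ≈ 0.200. Adjusting to match 0.2 gives s ≈ 29.25.
So α = 0.075·29.25 ≈ 2.19, β = 0.925·29.25 ≈ 27.05.

α ≈ 2.19, β ≈ 27.05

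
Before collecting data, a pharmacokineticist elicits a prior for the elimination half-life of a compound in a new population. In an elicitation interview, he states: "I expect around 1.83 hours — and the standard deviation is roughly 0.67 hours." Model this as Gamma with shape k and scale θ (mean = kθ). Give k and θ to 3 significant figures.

For Gamma(k, scale θ): mean = kθ, variance = kθ², so CV = 1/√k.
CV = SD/mean = 0.67/1.83 = 0.3661, hence k = 1/CV² = 7.46.
Then θ = mean/k = 1.83/7.46 = 0.245.

k ≈ 7.46, θ ≈ 0.245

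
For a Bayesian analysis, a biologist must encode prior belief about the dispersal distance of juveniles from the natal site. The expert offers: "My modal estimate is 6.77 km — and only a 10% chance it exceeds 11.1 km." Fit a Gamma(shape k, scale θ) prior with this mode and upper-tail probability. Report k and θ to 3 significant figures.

k ≈ 8.71, θ ≈ 0.878

Gamma(k,θ) with k>1 has mode (k−1)θ, so θ = 6.77/(k−1).
Need P(X < 11.1) = 0.9 with θ tied to k this way. Start at k = 2, θ = 6.77: P(X<11.1) ≈ 0.488.
Too low — raise k to concentrate. Iterating converges to k ≈ 8.71.
Then θ = 6.77/(8.71−1) ≈ 0.878.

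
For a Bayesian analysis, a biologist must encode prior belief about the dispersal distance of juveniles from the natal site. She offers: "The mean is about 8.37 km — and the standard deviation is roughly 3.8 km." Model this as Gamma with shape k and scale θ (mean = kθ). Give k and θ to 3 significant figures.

For Gamma(k, scale θ): mean = kθ, variance = kθ², so CV = 1/√k.
CV = SD/mean = 3.8/8.37 = 0.454, hence k = 1/CV² = 4.85.
Then θ = mean/k = 8.37/4.85 = 1.73.

k ≈ 4.85, θ ≈ 1.73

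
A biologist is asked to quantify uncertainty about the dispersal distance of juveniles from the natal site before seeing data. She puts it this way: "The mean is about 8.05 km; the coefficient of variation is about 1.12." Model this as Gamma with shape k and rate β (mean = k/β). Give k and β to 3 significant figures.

k ≈ 0.797, β ≈ 0.099

For Gamma(k, rate β): mean = k/β, variance = k/β², so CV = 1/√k.
CV = 1.12, hence k = 1/CV² = 0.797.
Then β = k/mean = 0.797/8.05 = 0.099.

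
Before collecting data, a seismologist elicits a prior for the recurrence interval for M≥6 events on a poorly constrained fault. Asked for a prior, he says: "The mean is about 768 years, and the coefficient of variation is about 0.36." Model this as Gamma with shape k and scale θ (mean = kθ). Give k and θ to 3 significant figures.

k ≈ 7.72, θ ≈ 99.5

For Gamma(k, scale θ): mean = kθ, variance = kθ², so CV = 1/√k.
CV = 0.36, hence k = 1/CV² = 7.72.
Then θ = mean/k = 768/7.72 = 99.5.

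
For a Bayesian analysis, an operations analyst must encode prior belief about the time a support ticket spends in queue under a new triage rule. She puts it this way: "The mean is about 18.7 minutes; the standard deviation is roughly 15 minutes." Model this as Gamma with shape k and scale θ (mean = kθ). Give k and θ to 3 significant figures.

k ≈ 1.55, θ ≈ 12

For Gamma(k, scale θ): mean = kθ, variance = kθ², so CV = 1/√k.
CV = SD/mean = 15/18.7 = 0.8021, hence k = 1/CV² = 1.55.
Then θ = mean/k = 18.7/1.55 = 12.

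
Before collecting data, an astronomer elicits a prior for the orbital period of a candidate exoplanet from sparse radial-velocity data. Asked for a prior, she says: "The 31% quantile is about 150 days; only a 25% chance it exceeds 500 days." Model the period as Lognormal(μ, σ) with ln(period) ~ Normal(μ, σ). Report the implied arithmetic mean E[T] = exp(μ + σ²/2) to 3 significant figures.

If T ~ Lognormal(μ,σ) then ln T ~ Normal(μ,σ), so the p-quantile of ln T is μ + z_p·σ.
ln(150) = 5.011 and ln(500) = 6.215; z_{0.31} = -0.4959, z_{0.75} = 0.6745.
σ = (6.215 − 5.011)/(0.6745 − (-0.4959)) = 1.029.
μ = 5.011 − (-0.4959)·1.029 = 5.521.
E[T] = exp(μ + σ²/2) = exp(5.521 + 0.5292) = 424 days.

E[T] ≈ 424 days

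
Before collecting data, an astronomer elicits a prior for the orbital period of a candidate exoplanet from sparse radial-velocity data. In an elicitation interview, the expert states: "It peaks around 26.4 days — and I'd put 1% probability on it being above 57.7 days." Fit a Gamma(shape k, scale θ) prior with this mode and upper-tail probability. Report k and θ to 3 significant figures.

k ≈ 8.9, θ ≈ 3.34

Gamma(k,θ) with k>1 has mode (k−1)θ, so θ = 26.4/(k−1).
Need P(X < 57.7) = 0.99 with θ tied to k this way. Start at k = 2, θ = 26.4: P(X<57.7) ≈ 0.642.
Too low — raise k to concentrate. Iterating converges to k ≈ 8.9.
Then θ = 26.4/(8.9−1) ≈ 3.34.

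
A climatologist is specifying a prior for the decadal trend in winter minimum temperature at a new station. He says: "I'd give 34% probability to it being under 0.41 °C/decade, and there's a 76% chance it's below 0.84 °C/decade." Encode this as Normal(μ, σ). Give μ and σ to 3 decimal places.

For Normal(μ,σ), the p-quantile is μ + z_p·σ. Here z_{0.34} = -0.4125, z_{0.76} = 0.7063.
So 0.41 = μ − 0.4125σ and 0.84 = μ + 0.7063σ.
Subtracting: σ = (0.84 − 0.41)/(0.7063 − (-0.4125)) = 0.384.
Then μ = 0.41 − (-0.4125)·0.384 = 0.569.

μ = 0.569, σ = 0.384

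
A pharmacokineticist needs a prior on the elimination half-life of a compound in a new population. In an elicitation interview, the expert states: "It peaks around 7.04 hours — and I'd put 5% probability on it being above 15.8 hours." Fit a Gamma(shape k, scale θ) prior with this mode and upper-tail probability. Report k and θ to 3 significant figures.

Gamma(k,θ) with k>1 has mode (k−1)θ, so θ = 7.04/(k−1).
Need P(X < 15.8) = 0.95 with θ tied to k this way. Start at k = 2, θ = 7.04: P(X<15.8) ≈ 0.656.
Too low — raise k to concentrate. Iterating converges to k ≈ 5.2.
Then θ = 7.04/(5.2−1) ≈ 1.68.

k ≈ 5.2, θ ≈ 1.68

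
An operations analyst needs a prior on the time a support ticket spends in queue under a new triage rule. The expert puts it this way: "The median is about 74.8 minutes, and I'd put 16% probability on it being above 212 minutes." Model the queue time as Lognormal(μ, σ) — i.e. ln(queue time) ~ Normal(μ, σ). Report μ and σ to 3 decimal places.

μ ≈ 4.315, σ ≈ 1.048

If T ~ Lognormal(μ,σ) then ln T ~ Normal(μ,σ), so the p-quantile of ln T is μ + z_p·σ.
ln(74.8) = 4.315 and ln(212) = 5.357; z_{0.5} = 0, z_{0.84} = 0.9945.
σ = (5.357 − 4.315)/(0.9945 − (0)) = 1.048.
μ = 4.315 − (0)·1.048 = 4.315.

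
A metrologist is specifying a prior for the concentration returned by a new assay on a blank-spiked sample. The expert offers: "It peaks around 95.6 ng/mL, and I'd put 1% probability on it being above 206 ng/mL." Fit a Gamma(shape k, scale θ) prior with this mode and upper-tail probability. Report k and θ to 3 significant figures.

k ≈ 9.21, θ ≈ 11.6

Gamma(k,θ) with k>1 has mode (k−1)θ, so θ = 95.6/(k−1).
Need P(X < 206) = 0.99 with θ tied to k this way. Start at k = 2, θ = 95.6: P(X<206) ≈ 0.634.
Too low — raise k to concentrate. Iterating converges to k ≈ 9.21.
Then θ = 95.6/(9.21−1) ≈ 11.6.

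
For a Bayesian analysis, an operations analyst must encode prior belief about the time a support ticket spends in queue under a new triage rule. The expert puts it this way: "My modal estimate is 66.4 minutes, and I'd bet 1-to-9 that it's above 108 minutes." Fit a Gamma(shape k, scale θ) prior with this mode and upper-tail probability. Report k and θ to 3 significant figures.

k ≈ 8.96, θ ≈ 8.34

Gamma(k,θ) with k>1 has mode (k−1)θ, so θ = 66.4/(k−1).
Need P(X < 108) = 0.9 with θ tied to k this way. Start at k = 2, θ = 66.4: P(X<108) ≈ 0.484.
Too low — raise k to concentrate. Iterating converges to k ≈ 8.96.
Then θ = 66.4/(8.96−1) ≈ 8.34.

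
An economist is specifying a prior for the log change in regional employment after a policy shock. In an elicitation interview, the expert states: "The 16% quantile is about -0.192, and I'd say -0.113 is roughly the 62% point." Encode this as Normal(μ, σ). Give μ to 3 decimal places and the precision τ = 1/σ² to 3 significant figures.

For Normal(μ,σ), the p-quantile is μ + z_p·σ. Here z_{0.16} = -0.9945, z_{0.62} = 0.3055.
So -0.192 = μ − 0.9945σ and -0.113 = μ + 0.3055σ.
Subtracting: σ = (-0.113 − -0.192)/(0.3055 − (-0.9945)) = 0.061.
Then μ = -0.192 − (-0.9945)·0.061 = -0.132.
Precision τ = 1/σ² = 1/0.06077² = 271.

μ = -0.132, τ = 271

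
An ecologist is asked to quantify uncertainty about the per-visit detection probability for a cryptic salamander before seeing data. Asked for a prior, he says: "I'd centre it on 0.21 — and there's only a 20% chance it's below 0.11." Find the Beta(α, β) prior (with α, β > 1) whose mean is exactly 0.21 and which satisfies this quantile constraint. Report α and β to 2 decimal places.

α ≈ 2.54, β ≈ 9.55

With mean 0.21 fixed, write α = 0.21s, β = 0.79s where s = α+β.
Need P(θ < 0.11) = 0.2 under Beta(0.21s, 0.79s). Normal approximation: (q−m)/√(m(1−m)/s) ≈ z_{0.2} = -0.842, so s ≈ 0.21·0.79·(-0.842)²/(0.11−0.21)² = 11.8.
At s = 11.8: P(θ<0.11) ≈ 0.205. Adjusting to match 0.2 gives s ≈ 12.09.
So α = 0.21·12.09 ≈ 2.54, β = 0.79·12.09 ≈ 9.55.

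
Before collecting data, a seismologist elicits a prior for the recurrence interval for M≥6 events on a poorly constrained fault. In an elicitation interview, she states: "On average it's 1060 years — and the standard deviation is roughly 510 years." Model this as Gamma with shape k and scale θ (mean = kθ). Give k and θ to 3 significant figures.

For Gamma(k, scale θ): mean = kθ, variance = kθ², so CV = 1/√k.
CV = SD/mean = 510/1060 = 0.4811, hence k = 1/CV² = 4.32.
Then θ = mean/k = 1060/4.32 = 245.

k ≈ 4.32, θ ≈ 245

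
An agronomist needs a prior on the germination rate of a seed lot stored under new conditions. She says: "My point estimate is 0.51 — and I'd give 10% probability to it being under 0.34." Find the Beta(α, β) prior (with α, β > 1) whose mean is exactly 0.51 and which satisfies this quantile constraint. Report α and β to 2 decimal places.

α ≈ 7.09, β ≈ 6.81

With mean 0.51 fixed, write α = 0.51s, β = 0.49s where s = α+β.
Need P(θ < 0.34) = 0.1 under Beta(0.51s, 0.49s). Normal approximation: (q−m)/√(m(1−m)/s) ≈ z_{0.1} = -1.28, so s ≈ 0.51·0.49·(-1.28)²/(0.34−0.51)² = 14.2.
At s = 14.2: P(θ<0.34) ≈ 0.098. Adjusting to match 0.1 gives s ≈ 13.91.
So α = 0.51·13.91 ≈ 7.09, β = 0.49·13.91 ≈ 6.81.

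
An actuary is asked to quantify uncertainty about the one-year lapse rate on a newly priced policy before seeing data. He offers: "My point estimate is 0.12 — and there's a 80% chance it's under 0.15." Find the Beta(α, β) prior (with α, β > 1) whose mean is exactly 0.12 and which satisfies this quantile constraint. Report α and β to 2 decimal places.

α ≈ 9.16, β ≈ 67.14

With mean 0.12 fixed, write α = 0.12s, β = 0.88s where s = α+β.
Need P(θ < 0.15) = 0.8 under Beta(0.12s, 0.88s). Normal approximation: (q−m)/√(m(1−m)/s) ≈ z_{0.8} = 0.842, so s ≈ 0.12·0.88·(0.842)²/(0.15−0.12)² = 83.1.
At s = 83.1: P(θ<0.15) ≈ 0.808. Adjusting to match 0.8 gives s ≈ 76.29.
So α = 0.12·76.29 ≈ 9.16, β = 0.88·76.29 ≈ 67.14.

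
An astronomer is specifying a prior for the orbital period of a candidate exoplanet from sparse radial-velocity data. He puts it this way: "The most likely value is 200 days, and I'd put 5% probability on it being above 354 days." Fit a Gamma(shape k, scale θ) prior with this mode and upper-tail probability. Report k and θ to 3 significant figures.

Gamma(k,θ) with k>1 has mode (k−1)θ, so θ = 200/(k−1).
Need P(X < 354) = 0.95 with θ tied to k this way. Start at k = 2, θ = 200: P(X<354) ≈ 0.528.
Too low — raise k to concentrate. Iterating converges to k ≈ 9.55.
Then θ = 200/(9.55−1) ≈ 23.4.

k ≈ 9.55, θ ≈ 23.4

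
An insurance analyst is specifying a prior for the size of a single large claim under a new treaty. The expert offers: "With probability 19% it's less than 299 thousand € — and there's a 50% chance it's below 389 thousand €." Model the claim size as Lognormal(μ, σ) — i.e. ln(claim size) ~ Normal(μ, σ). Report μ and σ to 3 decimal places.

If T ~ Lognormal(μ,σ) then ln T ~ Normal(μ,σ), so the p-quantile of ln T is μ + z_p·σ.
ln(299) = 5.7 and ln(389) = 5.964; z_{0.19} = -0.8779, z_{0.5} = 0.
σ = (5.964 − 5.7)/(0 − (-0.8779)) = 0.300.
μ = 5.7 − (-0.8779)·0.300 = 5.964.

μ ≈ 5.964, σ ≈ 0.300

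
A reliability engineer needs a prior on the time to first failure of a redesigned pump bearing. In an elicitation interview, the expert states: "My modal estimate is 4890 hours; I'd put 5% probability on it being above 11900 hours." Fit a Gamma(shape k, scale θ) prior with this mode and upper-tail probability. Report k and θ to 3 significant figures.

k ≈ 4.44, θ ≈ 1420

Gamma(k,θ) with k>1 has mode (k−1)θ, so θ = 4890/(k−1).
Need P(X < 11900) = 0.95 with θ tied to k this way. Start at k = 2, θ = 4890: P(X<11900) ≈ 0.699.
Too low — raise k to concentrate. Iterating converges to k ≈ 4.44.
Then θ = 4890/(4.44−1) ≈ 1420.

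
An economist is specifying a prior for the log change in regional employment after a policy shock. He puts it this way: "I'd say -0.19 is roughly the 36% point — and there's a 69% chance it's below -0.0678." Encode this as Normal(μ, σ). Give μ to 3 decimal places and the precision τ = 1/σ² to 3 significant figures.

The p-quantile of Normal(μ,σ) is μ + z_p·σ, with z_{0.36} = -0.3585 and z_{0.69} = 0.4959.
Eliminate σ: μ = (z₂·x₁ − z₁·x₂)/(z₂ − z₁) = (0.4959·-0.19 − (-0.3585)·-0.0678)/0.8543 = -0.139.
Then σ = (x₂ − x₁)/(z₂ − z₁) = (-0.0678 − -0.19)/0.8543 = 0.143.
Precision τ = 1/σ² = 1/0.143² = 48.9.

μ = -0.139, τ = 48.9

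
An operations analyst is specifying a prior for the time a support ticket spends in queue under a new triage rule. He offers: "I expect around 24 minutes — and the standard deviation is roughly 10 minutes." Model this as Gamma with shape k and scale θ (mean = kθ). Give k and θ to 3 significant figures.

For Gamma(k, scale θ): mean = kθ, variance = kθ², so CV = 1/√k.
CV = SD/mean = 10/24 = 0.4167, hence k = 1/CV² = 5.76.
Then θ = mean/k = 24/5.76 = 4.17.

k ≈ 5.76, θ ≈ 4.17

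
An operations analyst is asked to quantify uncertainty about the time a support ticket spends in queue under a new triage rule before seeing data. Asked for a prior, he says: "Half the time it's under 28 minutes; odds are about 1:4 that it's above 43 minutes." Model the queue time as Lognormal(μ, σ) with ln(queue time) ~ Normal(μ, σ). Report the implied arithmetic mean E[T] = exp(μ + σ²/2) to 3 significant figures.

E[T] ≈ 31.9 minutes

If T ~ Lognormal(μ,σ) then ln T ~ Normal(μ,σ), so the p-quantile of ln T is μ + z_p·σ.
ln(28) = 3.332 and ln(43) = 3.761; z_{0.5} = 0, z_{0.8} = 0.8416.
σ = (3.761 − 3.332)/(0.8416 − (0)) = 0.510.
μ = 3.332 − (0)·0.510 = 3.332.
E[T] = exp(μ + σ²/2) = exp(3.332 + 0.1299) = 31.9 minutes.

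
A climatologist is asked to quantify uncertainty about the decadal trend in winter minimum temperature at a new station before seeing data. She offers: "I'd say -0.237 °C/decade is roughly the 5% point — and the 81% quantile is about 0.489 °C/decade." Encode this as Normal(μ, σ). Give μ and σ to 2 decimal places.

μ = 0.24, σ = 0.29

The p-quantile of Normal(μ,σ) is μ + z_p·σ, with z_{0.05} = -1.645 and z_{0.81} = 0.8779.
Eliminate σ: μ = (z₂·x₁ − z₁·x₂)/(z₂ − z₁) = (0.8779·-0.237 − (-1.645)·0.489)/2.523 = 0.24.
Then σ = (x₂ − x₁)/(z₂ − z₁) = (0.489 − -0.237)/2.523 = 0.29.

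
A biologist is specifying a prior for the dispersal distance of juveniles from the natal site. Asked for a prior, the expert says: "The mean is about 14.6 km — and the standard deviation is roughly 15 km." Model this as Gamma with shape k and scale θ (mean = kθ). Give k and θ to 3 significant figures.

For Gamma(k, scale θ): mean = kθ, variance = kθ², so CV = 1/√k.
CV = SD/mean = 15/14.6 = 1.027, hence k = 1/CV² = 0.947.
Then θ = mean/k = 14.6/0.947 = 15.4.

k ≈ 0.947, θ ≈ 15.4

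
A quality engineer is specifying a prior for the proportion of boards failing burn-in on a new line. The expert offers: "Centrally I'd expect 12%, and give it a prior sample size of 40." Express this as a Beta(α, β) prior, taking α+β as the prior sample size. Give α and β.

α = 4.8, β = 35.2

Under the effective-sample-size interpretation, Beta(α, β) has prior mean α/(α+β) and prior sample size α+β.
So α+β = 40 and α/(α+β) = 0.12, giving α = 0.12·40 = 4.8 and β = 40 − 4.8 = 35.2.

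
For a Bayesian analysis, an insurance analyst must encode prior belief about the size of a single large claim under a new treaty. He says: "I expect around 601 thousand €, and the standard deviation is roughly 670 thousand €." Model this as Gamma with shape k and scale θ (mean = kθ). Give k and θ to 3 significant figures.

For Gamma(k, scale θ): mean = kθ, variance = kθ², so CV = 1/√k.
CV = SD/mean = 670/601 = 1.115, hence k = 1/CV² = 0.805.
Then θ = mean/k = 601/0.805 = 747.

k ≈ 0.805, θ ≈ 747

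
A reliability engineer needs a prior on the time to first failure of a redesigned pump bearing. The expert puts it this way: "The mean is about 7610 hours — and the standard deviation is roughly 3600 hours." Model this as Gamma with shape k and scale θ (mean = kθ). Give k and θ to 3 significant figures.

For Gamma(k, scale θ): mean = kθ, variance = kθ², so CV = 1/√k.
CV = SD/mean = 3600/7610 = 0.4731, hence k = 1/CV² = 4.47.
Then θ = mean/k = 7610/4.47 = 1700.

k ≈ 4.47, θ ≈ 1700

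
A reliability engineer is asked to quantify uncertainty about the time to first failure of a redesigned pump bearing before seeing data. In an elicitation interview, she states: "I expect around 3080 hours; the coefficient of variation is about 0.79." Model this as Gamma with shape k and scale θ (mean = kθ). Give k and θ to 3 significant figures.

For Gamma(k, scale θ): mean = kθ, variance = kθ², so CV = 1/√k.
CV = 0.79, hence k = 1/CV² = 1.6.
Then θ = mean/k = 3080/1.6 = 1920.

k ≈ 1.6, θ ≈ 1920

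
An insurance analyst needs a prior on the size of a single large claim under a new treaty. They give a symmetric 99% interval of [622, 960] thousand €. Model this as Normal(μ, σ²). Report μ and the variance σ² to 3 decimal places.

μ = 791.000, σ² = 4304.664

A symmetric 99% interval runs μ ± z·σ with z = 2.576.
Half-width = 169, so σ = 169/2.576 = 65.6099 and σ² = 4304.664.
μ is the interval midpoint, 791.000.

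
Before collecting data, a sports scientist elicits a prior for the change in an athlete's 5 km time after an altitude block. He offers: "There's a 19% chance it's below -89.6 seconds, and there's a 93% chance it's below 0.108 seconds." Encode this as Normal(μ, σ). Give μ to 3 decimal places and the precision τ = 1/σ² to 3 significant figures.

For Normal(μ,σ), the p-quantile is μ + z_p·σ. Here z_{0.19} = -0.8779, z_{0.93} = 1.476.
So -89.6 = μ − 0.8779σ and 0.108 = μ + 1.476σ.
Subtracting: σ = (0.108 − -89.6)/(1.476 − (-0.8779)) = 38.114.
Then μ = -89.6 − (-0.8779)·38.114 = -56.140.
Precision τ = 1/σ² = 1/38.11² = 0.000688.

μ = -56.140, τ = 0.000688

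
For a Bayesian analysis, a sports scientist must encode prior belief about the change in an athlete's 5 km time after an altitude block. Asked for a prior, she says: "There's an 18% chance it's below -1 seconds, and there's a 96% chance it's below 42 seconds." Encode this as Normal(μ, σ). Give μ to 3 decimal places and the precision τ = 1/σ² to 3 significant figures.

For Normal(μ,σ), the p-quantile is μ + z_p·σ. Here z_{0.18} = -0.9154, z_{0.96} = 1.751.
So -1 = μ − 0.9154σ and 42 = μ + 1.751σ.
Subtracting: σ = (42 − -1)/(1.751 − (-0.9154)) = 16.129.
Then μ = -1 − (-0.9154)·16.129 = 13.764.
Precision τ = 1/σ² = 1/16.13² = 0.00384.

μ = 13.764, τ = 0.00384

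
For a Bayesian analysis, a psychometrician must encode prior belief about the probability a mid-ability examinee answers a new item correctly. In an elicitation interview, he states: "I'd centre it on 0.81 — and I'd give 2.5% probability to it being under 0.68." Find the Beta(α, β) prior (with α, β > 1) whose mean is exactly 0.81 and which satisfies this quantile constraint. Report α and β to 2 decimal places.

With mean 0.81 fixed, write α = 0.81s, β = 0.19s where s = α+β.
Need P(θ < 0.68) = 0.025 under Beta(0.81s, 0.19s). Normal approximation: (q−m)/√(m(1−m)/s) ≈ z_{0.025} = -1.96, so s ≈ 0.81·0.19·(-1.96)²/(0.68−0.81)² = 35.0.
At s = 35.0: P(θ<0.68) ≈ 0.036. Adjusting to match 0.025 gives s ≈ 42.00.
So α = 0.81·42.00 ≈ 34.02, β = 0.19·42.00 ≈ 7.98.

α ≈ 34.02, β ≈ 7.98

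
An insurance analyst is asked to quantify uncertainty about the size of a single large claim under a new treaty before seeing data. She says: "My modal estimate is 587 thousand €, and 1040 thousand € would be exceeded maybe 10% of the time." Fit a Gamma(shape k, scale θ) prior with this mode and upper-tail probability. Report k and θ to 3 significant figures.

k ≈ 6.81, θ ≈ 101

Gamma(k,θ) with k>1 has mode (k−1)θ, so θ = 587/(k−1).
Need P(X < 1040) = 0.9 with θ tied to k this way. Start at k = 2, θ = 587: P(X<1040) ≈ 0.529.
Too low — raise k to concentrate. Iterating converges to k ≈ 6.81.
Then θ = 587/(6.81−1) ≈ 101.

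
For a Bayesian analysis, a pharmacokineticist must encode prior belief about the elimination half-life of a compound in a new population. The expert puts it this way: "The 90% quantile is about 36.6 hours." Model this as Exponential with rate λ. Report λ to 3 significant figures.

P(T < 36.6) = 1 − e^(−λ·36.6) = 0.9, so λ = −ln(1−0.9)/36.6 = −ln(0.1)/36.6 = 0.0629.

λ ≈ 0.0629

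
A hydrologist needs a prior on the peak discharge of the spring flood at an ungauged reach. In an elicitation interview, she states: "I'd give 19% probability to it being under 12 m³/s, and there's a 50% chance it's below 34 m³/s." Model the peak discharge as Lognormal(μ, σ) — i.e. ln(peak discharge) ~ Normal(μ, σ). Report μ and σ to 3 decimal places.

μ ≈ 3.526, σ ≈ 1.186

If T ~ Lognormal(μ,σ) then ln T ~ Normal(μ,σ), so the p-quantile of ln T is μ + z_p·σ.
ln(12) = 2.485 and ln(34) = 3.526; z_{0.19} = -0.8779, z_{0.5} = 0.
σ = (3.526 − 2.485)/(0 − (-0.8779)) = 1.186.
μ = 2.485 − (-0.8779)·1.186 = 3.526.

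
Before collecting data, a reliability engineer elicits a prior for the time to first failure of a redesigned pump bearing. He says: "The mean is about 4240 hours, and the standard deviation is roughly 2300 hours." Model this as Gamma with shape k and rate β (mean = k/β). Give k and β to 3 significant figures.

For Gamma(k, rate β): mean = k/β, variance = k/β², so CV = 1/√k.
CV = SD/mean = 2300/4240 = 0.5425, hence k = 1/CV² = 3.4.
Then β = k/mean = 3.4/4240 = 0.000802.

k ≈ 3.4, β ≈ 0.000802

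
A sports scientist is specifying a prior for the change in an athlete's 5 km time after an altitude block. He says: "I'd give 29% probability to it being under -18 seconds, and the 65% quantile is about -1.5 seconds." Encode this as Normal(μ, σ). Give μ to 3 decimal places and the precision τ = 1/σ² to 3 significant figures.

For Normal(μ,σ), the p-quantile is μ + z_p·σ. Here z_{0.29} = -0.5534, z_{0.65} = 0.3853.
So -18 = μ − 0.5534σ and -1.5 = μ + 0.3853σ.
Subtracting: σ = (-1.5 − -18)/(0.3853 − (-0.5534)) = 17.577.
Then μ = -18 − (-0.5534)·17.577 = -8.273.
Precision τ = 1/σ² = 1/17.58² = 0.00324.

μ = -8.273, τ = 0.00324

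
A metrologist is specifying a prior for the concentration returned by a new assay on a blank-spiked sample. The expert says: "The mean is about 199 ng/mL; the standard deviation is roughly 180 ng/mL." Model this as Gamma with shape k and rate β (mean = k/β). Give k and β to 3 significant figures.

k ≈ 1.22, β ≈ 0.00614

For Gamma(k, rate β): mean = k/β, variance = k/β², so CV = 1/√k.
CV = SD/mean = 180/199 = 0.9045, hence k = 1/CV² = 1.22.
Then β = k/mean = 1.22/199 = 0.00614.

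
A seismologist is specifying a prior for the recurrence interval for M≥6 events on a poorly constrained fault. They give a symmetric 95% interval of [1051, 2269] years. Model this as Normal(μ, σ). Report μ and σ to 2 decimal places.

μ = 1660.00, σ = 310.72

A symmetric 95% interval runs μ ± z·σ with z = 1.96.
Half-width = 609, so σ = 609/1.96 = 310.72.
μ is the interval midpoint, 1660.00.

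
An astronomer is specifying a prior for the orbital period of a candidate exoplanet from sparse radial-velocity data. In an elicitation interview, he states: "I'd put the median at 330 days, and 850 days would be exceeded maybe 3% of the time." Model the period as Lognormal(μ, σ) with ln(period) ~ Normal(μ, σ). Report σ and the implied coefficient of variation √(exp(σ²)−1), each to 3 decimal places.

If T ~ Lognormal(μ,σ) then ln T ~ Normal(μ,σ), so the p-quantile of ln T is μ + z_p·σ.
ln(330) = 5.799 and ln(850) = 6.745; z_{0.5} = 0, z_{0.97} = 1.881.
σ = (6.745 − 5.799)/(1.881 − (0)) = 0.503.
μ = 5.799 − (0)·0.503 = 5.799.
CV = √(exp(σ²)−1) = √(exp(0.2531)−1) = 0.537.

σ ≈ 0.503, CV ≈ 0.537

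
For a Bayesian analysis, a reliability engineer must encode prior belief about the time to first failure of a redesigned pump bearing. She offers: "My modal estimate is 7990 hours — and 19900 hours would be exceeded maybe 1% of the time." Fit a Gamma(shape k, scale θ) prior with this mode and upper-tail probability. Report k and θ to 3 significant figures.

k ≈ 6.64, θ ≈ 1420

Gamma(k,θ) with k>1 has mode (k−1)θ, so θ = 7990/(k−1).
Need P(X < 19900) = 0.99 with θ tied to k this way. Start at k = 2, θ = 7990: P(X<19900) ≈ 0.711.
Too low — raise k to concentrate. Iterating converges to k ≈ 6.64.
Then θ = 7990/(6.64−1) ≈ 1420.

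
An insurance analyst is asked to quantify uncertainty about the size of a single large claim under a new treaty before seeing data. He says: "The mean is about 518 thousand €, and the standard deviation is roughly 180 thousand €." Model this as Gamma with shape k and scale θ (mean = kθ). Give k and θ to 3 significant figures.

k ≈ 8.28, θ ≈ 62.5

For Gamma(k, scale θ): mean = kθ, variance = kθ², so CV = 1/√k.
CV = SD/mean = 180/518 = 0.3475, hence k = 1/CV² = 8.28.
Then θ = mean/k = 518/8.28 = 62.5.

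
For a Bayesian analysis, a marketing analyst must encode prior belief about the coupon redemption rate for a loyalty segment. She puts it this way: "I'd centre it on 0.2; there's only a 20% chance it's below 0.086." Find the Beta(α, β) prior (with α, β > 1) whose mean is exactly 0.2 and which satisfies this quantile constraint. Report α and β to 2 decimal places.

With mean 0.2 fixed, write α = 0.2s, β = 0.8s where s = α+β.
Need P(θ < 0.086) = 0.2 under Beta(0.2s, 0.8s). Normal approximation: (q−m)/√(m(1−m)/s) ≈ z_{0.2} = -0.842, so s ≈ 0.2·0.8·(-0.842)²/(0.086−0.2)² = 8.7.
At s = 8.7: P(θ<0.086) ≈ 0.202. Adjusting to match 0.2 gives s ≈ 8.80.
So α = 0.2·8.80 ≈ 1.76, β = 0.8·8.80 ≈ 7.04.

α ≈ 1.76, β ≈ 7.04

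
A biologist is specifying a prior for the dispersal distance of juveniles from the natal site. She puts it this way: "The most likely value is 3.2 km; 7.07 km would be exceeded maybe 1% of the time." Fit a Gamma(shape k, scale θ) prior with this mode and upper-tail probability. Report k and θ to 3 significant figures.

k ≈ 8.67, θ ≈ 0.417

Gamma(k,θ) with k>1 has mode (k−1)θ, so θ = 3.2/(k−1).
Need P(X < 7.07) = 0.99 with θ tied to k this way. Start at k = 2, θ = 3.2: P(X<7.07) ≈ 0.648.
Too low — raise k to concentrate. Iterating converges to k ≈ 8.67.
Then θ = 3.2/(8.67−1) ≈ 0.417.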